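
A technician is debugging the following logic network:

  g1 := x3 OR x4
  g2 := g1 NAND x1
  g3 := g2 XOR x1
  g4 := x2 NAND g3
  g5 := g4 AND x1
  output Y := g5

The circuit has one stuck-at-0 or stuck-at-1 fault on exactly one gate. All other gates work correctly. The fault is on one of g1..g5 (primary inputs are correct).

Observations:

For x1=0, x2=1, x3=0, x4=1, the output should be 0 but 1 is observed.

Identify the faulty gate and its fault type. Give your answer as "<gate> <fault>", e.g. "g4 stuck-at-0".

Fault-free values for test 1 (x1=0, x2=1, x3=0, x4=1): g1=1, g2=1, g3=1, g4=0, g5=0, giving Y=0. Observed 1.
Test 1: faults giving observed 1 are {g5 stuck-at-1}.
Only g5 stuck-at-1 is consistent with every test.

g5 stuck-at-1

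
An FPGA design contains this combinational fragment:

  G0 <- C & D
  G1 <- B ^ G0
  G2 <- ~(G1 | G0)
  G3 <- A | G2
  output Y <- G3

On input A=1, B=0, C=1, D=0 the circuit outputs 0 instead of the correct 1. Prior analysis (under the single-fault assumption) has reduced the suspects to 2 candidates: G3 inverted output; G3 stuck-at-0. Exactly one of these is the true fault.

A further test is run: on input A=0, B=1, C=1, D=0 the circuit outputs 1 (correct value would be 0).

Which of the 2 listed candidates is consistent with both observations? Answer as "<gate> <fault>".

G3 inverted output

Evaluate each candidate on input A=0, B=1, C=1, D=0:
  G3 inverted output: G0=0, G1=1, G2=0, G3=1 [inverted output] → 1 — matches
  G3 stuck-at-0: G0=0, G1=1, G2=0, G3=0 [stuck-at-0] → 0 — eliminated
Only G3 inverted output reproduces the observed 1.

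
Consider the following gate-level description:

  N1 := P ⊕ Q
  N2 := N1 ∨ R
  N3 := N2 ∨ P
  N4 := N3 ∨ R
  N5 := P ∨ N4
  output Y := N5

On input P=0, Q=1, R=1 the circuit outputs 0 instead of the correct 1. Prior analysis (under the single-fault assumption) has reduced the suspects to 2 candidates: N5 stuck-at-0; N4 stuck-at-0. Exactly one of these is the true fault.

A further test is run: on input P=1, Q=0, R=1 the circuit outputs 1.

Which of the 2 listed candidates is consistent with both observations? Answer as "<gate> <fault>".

N4 stuck-at-0

Evaluate each candidate on input P=1, Q=0, R=1:
  N5 stuck-at-0: N1=1, N2=1, N3=1, N4=1, N5=0 [stuck-at-0] → 0 — eliminated
  N4 stuck-at-0: N1=1, N2=1, N3=1, N4=0 [stuck-at-0], N5=1 → 1 — matches
Only N4 stuck-at-0 reproduces the observed 1.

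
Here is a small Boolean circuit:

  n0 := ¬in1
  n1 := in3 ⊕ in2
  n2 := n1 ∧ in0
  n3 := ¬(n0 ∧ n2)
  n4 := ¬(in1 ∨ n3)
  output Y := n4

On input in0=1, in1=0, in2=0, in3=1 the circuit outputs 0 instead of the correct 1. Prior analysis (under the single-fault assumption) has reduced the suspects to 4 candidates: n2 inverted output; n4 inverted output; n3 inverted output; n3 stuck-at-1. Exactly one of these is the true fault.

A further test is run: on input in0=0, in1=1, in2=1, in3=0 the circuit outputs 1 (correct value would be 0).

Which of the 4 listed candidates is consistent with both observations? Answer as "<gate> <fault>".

n4 inverted output

Evaluate each candidate on input in0=0, in1=1, in2=1, in3=0:
  n2 inverted output: n0=0, n1=1, n2=1 [inverted output], n3=1, n4=0 → 0 — eliminated
  n4 inverted output: n0=0, n1=1, n2=0, n3=1, n4=1 [inverted output] → 1 — matches
  n3 inverted output: n0=0, n1=1, n2=0, n3=0 [inverted output], n4=0 → 0 — eliminated
  n3 stuck-at-1: n0=0, n1=1, n2=0, n3=1 [stuck-at-1], n4=0 → 0 — eliminated
Only n4 inverted output reproduces the observed 1.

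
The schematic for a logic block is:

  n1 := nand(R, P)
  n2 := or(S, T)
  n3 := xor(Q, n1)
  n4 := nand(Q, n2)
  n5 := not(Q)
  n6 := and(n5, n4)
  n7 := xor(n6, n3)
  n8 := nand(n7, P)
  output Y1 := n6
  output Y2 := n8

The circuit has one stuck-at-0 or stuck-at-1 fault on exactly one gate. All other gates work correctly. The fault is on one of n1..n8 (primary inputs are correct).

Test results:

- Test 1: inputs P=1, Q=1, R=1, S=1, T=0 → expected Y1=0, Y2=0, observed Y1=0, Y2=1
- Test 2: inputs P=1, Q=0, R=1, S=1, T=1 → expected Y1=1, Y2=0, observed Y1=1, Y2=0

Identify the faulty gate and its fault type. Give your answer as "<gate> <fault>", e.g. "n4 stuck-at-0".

n3 stuck-at-0

Fault-free values for test 1 (P=1, Q=1, R=1, S=1, T=0): n1=0, n2=1, n3=1, n4=0, n5=0, n6=0, n7=1, n8=0, giving Y1=0, Y2=0. Observed Y1=0, Y2=1.
Test 1: faults giving observed Y1=0, Y2=1 are {n1 stuck-at-1, n3 stuck-at-0, n7 stuck-at-0, n8 stuck-at-1}.
Test 2 (P=1, Q=0, R=1, S=1, T=1): fault-free n1=0, n2=1, n3=0, n4=1, n5=1, n6=1, n7=1, n8=0 → Y1=1, Y2=0; observed Y1=1, Y2=0. Eliminates n1 stuck-at-1, n7 stuck-at-0, n8 stuck-at-1.
Only n3 stuck-at-0 is consistent with every test.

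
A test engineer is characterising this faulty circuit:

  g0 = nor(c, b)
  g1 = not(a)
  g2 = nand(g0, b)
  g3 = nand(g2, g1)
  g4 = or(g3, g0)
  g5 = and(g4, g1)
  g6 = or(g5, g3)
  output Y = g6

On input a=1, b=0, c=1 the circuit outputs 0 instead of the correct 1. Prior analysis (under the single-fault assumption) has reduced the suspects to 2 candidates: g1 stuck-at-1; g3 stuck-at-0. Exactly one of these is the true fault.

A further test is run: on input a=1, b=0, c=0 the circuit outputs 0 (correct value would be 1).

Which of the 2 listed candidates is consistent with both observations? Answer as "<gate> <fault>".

Evaluate each candidate on input a=1, b=0, c=0:
  g1 stuck-at-1: g0=1, g1=1 [stuck-at-1], g2=1, g3=0, g4=1, g5=1, g6=1 → 1 — eliminated
  g3 stuck-at-0: g0=1, g1=0, g2=1, g3=0 [stuck-at-0], g4=1, g5=0, g6=0 → 0 — matches
Only g3 stuck-at-0 reproduces the observed 0.

g3 stuck-at-0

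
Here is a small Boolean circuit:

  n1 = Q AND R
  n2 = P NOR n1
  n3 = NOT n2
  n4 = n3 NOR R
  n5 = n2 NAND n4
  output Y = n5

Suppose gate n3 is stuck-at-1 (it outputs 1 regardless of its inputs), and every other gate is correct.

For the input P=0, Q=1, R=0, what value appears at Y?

1

Propagate with n3 forced: n1=0, n2=1, n3=1 [stuck-at-1], n4=0, n5=1.
So Y = 1. (Without the fault it would be 0.)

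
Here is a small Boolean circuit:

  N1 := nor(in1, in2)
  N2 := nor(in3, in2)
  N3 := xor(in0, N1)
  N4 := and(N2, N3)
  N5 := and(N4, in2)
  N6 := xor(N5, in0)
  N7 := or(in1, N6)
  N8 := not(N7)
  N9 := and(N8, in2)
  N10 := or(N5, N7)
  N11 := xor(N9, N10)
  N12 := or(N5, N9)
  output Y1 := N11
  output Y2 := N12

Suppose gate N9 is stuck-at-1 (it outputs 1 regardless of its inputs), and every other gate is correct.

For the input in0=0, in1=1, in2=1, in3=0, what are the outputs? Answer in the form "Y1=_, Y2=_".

Y1=0, Y2=1

Propagate with N9 forced: N1=0, N2=0, N3=0, N4=0, N5=0, N6=0, N7=1, N8=0, N9=1 [stuck-at-1], N10=1, N11=0, N12=1.
So the outputs are Y1=0, Y2=1. (Without the fault they would be Y1=1, Y2=0.)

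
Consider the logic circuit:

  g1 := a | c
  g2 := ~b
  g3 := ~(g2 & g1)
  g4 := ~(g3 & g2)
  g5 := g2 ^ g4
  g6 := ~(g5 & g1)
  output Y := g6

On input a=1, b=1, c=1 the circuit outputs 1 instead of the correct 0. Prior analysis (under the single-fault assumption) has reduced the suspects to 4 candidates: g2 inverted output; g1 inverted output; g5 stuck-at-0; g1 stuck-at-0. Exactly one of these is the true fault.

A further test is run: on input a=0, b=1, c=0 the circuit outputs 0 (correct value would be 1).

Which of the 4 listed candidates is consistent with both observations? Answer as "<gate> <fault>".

g1 inverted output

Evaluate each candidate on input a=0, b=1, c=0:
  g2 inverted output: g1=0, g2=1 [inverted output], g3=1, g4=0, g5=1, g6=1 → 1 — eliminated
  g1 inverted output: g1=1 [inverted output], g2=0, g3=1, g4=1, g5=1, g6=0 → 0 — matches
  g5 stuck-at-0: g1=0, g2=0, g3=1, g4=1, g5=0 [stuck-at-0], g6=1 → 1 — eliminated
  g1 stuck-at-0: g1=0 [stuck-at-0], g2=0, g3=1, g4=1, g5=1, g6=1 → 1 — eliminated
Only g1 inverted output reproduces the observed 0.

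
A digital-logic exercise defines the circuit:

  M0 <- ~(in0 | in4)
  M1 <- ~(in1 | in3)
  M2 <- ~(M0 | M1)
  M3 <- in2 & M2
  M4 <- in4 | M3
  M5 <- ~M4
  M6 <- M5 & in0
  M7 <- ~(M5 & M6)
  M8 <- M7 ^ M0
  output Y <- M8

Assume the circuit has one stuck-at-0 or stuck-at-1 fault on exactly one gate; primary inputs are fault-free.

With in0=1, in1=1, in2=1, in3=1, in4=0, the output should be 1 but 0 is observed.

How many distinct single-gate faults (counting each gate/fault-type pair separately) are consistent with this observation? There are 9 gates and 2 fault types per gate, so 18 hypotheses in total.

7

Fault-free: M0=0, M1=0, M2=1, M3=1, M4=1, M5=0, M6=0, M7=1, M8=1 → 1. Observed 0.
  M0: none of the 2 fault types match ✗
  M1: stuck-at-1 ✓; others ✗
  M2: stuck-at-0 ✓; others ✗
  M3: stuck-at-0 ✓; others ✗
  M4: stuck-at-0 ✓; others ✗
  M5: stuck-at-1 ✓; others ✗
  M6: none of the 2 fault types match ✗
  M7: stuck-at-0 ✓; others ✗
  M8: stuck-at-0 ✓; others ✗
Consistent faults: {M1 stuck-at-1, M2 stuck-at-0, M3 stuck-at-0, M4 stuck-at-0, M5 stuck-at-1, M7 stuck-at-0, M8 stuck-at-0} — 7 in all.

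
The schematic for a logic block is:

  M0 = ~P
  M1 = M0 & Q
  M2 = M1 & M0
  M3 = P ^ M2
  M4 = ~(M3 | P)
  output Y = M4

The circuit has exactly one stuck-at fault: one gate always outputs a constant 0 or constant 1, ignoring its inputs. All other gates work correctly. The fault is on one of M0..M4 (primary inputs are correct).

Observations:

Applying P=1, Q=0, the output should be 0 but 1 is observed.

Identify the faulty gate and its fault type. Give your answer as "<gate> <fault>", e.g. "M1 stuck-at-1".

M4 stuck-at-1

Fault-free values for test 1 (P=1, Q=0): M0=0, M1=0, M2=0, M3=1, M4=0, giving Y=0. Observed 1.
Test 1: faults giving observed 1 are {M4 stuck-at-1}.
Only M4 stuck-at-1 is consistent with every test.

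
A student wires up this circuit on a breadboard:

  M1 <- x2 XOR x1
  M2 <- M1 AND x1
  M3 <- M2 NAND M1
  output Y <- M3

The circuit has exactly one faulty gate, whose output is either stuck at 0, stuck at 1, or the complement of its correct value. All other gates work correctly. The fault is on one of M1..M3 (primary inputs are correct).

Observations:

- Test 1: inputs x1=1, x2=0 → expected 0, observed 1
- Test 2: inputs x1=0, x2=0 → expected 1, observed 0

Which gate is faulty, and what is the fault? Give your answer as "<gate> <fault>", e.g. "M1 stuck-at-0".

Fault-free values for test 1 (x1=1, x2=0): M1=1, M2=1, M3=0, giving Y=0. Observed 1.
Test 1: faults giving observed 1 are {M1 stuck-at-0, M1 inverted output, M2 stuck-at-0, M2 inverted output, M3 stuck-at-1, M3 inverted output}.
Test 2 (x1=0, x2=0): fault-free M1=0, M2=0, M3=1 → 1; observed 0. Eliminates M1 stuck-at-0, M1 inverted output, M2 stuck-at-0, M2 inverted output, M3 stuck-at-1.
Only M3 inverted output is consistent with every test.

M3 inverted output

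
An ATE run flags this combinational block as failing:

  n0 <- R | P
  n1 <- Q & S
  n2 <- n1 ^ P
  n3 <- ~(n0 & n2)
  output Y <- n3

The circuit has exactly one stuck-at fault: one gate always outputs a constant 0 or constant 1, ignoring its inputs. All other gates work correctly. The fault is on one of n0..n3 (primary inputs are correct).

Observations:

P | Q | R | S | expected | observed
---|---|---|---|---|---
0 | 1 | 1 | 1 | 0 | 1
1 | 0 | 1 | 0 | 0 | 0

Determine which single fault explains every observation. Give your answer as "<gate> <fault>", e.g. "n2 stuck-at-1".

Fault-free values for test 1 (P=0, Q=1, R=1, S=1): n0=1, n1=1, n2=1, n3=0, giving Y=0. Observed 1.
Test 1: faults giving observed 1 are {n0 stuck-at-0, n1 stuck-at-0, n2 stuck-at-0, n3 stuck-at-1}.
Test 2 (P=1, Q=0, R=1, S=0): fault-free n0=1, n1=0, n2=1, n3=0 → 0; observed 0. Eliminates n0 stuck-at-0, n2 stuck-at-0, n3 stuck-at-1.
Only n1 stuck-at-0 is consistent with every test.

n1 stuck-at-0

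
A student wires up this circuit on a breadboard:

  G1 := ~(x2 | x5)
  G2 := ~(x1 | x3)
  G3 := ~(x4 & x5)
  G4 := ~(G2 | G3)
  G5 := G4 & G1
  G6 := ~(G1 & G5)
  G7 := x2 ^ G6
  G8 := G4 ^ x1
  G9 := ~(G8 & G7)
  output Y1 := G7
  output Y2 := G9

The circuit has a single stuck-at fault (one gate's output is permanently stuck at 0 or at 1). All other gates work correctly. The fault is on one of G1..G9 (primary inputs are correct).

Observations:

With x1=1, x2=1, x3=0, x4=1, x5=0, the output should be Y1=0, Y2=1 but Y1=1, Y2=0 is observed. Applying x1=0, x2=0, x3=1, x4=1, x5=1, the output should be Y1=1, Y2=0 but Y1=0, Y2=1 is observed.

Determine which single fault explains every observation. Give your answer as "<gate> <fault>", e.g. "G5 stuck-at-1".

Fault-free values for test 1 (x1=1, x2=1, x3=0, x4=1, x5=0): G1=0, G2=0, G3=1, G4=0, G5=0, G6=1, G7=0, G8=1, G9=1, giving Y1=0, Y2=1. Observed Y1=1, Y2=0.
Test 1: faults giving observed Y1=1, Y2=0 are {G6 stuck-at-0, G7 stuck-at-1}.
Test 2 (x1=0, x2=0, x3=1, x4=1, x5=1): fault-free G1=0, G2=0, G3=0, G4=1, G5=0, G6=1, G7=1, G8=1, G9=0 → Y1=1, Y2=0; observed Y1=0, Y2=1. Eliminates G7 stuck-at-1.
Only G6 stuck-at-0 is consistent with every test.

G6 stuck-at-0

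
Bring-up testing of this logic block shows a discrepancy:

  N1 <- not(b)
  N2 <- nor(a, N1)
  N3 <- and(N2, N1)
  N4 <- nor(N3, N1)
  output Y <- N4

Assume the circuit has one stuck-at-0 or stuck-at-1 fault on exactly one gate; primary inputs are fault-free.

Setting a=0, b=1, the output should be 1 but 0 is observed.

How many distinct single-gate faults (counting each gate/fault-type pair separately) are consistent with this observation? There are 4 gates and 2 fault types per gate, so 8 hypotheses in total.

Fault-free: N1=0, N2=1, N3=0, N4=1 → 1. Observed 0.
  N1 stuck-at-0: output 1 ✗
  N1 stuck-at-1: output 0 ✓
  N2 stuck-at-0: output 1 ✗
  N2 stuck-at-1: output 1 ✗
  N3 stuck-at-0: output 1 ✗
  N3 stuck-at-1: output 0 ✓
  N4 stuck-at-0: output 0 ✓
  N4 stuck-at-1: output 1 ✗
Consistent faults: {N1 stuck-at-1, N3 stuck-at-1, N4 stuck-at-0} — 3 in all.

3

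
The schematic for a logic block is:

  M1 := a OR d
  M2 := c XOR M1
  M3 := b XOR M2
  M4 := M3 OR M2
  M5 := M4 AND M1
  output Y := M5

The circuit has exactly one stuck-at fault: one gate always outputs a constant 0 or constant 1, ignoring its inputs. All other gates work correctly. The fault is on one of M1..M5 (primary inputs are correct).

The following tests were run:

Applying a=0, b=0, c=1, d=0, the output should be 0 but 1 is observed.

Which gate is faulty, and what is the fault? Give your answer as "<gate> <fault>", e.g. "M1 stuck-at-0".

M5 stuck-at-1

Fault-free values for test 1 (a=0, b=0, c=1, d=0): M1=0, M2=1, M3=1, M4=1, M5=0, giving Y=0. Observed 1.
Test 1: faults giving observed 1 are {M5 stuck-at-1}.
Only M5 stuck-at-1 is consistent with every test.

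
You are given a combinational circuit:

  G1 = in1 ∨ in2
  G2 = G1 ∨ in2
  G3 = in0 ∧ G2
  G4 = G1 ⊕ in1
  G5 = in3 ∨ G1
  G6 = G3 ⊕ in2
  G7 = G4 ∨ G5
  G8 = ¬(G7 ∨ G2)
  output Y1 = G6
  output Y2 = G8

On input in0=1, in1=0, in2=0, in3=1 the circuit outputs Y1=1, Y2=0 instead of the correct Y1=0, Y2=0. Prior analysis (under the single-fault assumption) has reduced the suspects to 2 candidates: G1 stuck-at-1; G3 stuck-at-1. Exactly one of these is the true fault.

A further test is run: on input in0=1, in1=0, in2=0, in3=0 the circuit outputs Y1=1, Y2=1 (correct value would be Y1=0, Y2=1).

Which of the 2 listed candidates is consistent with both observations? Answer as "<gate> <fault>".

G3 stuck-at-1

Evaluate each candidate on input in0=1, in1=0, in2=0, in3=0:
  G1 stuck-at-1: G1=1 [stuck-at-1], G2=1, G3=1, G4=1, G5=1, G6=1, G7=1, G8=0 → Y1=1, Y2=0 — eliminated
  G3 stuck-at-1: G1=0, G2=0, G3=1 [stuck-at-1], G4=0, G5=0, G6=1, G7=0, G8=1 → Y1=1, Y2=1 — matches
Only G3 stuck-at-1 reproduces the observed Y1=1, Y2=1.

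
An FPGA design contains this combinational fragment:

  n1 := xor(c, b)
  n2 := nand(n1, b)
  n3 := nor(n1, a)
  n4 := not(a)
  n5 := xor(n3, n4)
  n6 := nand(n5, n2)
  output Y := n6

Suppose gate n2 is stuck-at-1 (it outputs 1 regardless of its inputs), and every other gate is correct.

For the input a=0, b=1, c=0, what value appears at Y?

0

Propagate with n2 forced: n1=1, n2=1 [stuck-at-1], n3=0, n4=1, n5=1, n6=0.
So Y = 0. (Without the fault it would be 1.)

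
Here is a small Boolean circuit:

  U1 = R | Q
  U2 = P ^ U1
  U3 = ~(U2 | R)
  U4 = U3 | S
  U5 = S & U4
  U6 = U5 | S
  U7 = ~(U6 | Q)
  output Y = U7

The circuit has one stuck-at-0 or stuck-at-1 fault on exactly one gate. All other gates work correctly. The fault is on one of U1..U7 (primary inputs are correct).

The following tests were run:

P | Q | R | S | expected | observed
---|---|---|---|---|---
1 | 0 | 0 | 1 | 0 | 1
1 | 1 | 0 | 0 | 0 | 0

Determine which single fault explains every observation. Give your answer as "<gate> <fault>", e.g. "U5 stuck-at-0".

Fault-free values for test 1 (P=1, Q=0, R=0, S=1): U1=0, U2=1, U3=0, U4=1, U5=1, U6=1, U7=0, giving Y=0. Observed 1.
Test 1: faults giving observed 1 are {U6 stuck-at-0, U7 stuck-at-1}.
Test 2 (P=1, Q=1, R=0, S=0): fault-free U1=1, U2=0, U3=1, U4=1, U5=0, U6=0, U7=0 → 0; observed 0. Eliminates U7 stuck-at-1.
Only U6 stuck-at-0 is consistent with every test.

U6 stuck-at-0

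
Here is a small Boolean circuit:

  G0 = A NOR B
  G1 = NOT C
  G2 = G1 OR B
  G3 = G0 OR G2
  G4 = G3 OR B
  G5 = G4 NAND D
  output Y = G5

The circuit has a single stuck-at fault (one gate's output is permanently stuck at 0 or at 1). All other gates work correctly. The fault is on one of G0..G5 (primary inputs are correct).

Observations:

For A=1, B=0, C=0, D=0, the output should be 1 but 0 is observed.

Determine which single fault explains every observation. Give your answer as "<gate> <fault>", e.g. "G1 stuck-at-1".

Fault-free values for test 1 (A=1, B=0, C=0, D=0): G0=0, G1=1, G2=1, G3=1, G4=1, G5=1, giving Y=1. Observed 0.
Test 1: faults giving observed 0 are {G5 stuck-at-0}.
Only G5 stuck-at-0 is consistent with every test.

G5 stuck-at-0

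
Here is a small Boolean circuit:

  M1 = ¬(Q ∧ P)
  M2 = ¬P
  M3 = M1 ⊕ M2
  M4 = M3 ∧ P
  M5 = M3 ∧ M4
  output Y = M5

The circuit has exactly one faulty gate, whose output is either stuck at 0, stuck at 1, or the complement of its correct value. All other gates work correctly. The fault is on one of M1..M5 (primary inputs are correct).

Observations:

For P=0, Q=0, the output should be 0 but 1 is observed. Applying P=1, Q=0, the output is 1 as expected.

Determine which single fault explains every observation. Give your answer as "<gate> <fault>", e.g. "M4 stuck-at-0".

M5 stuck-at-1

Fault-free values for test 1 (P=0, Q=0): M1=1, M2=1, M3=0, M4=0, M5=0, giving Y=0. Observed 1.
Test 1: faults giving observed 1 are {M5 stuck-at-1, M5 inverted output}.
Test 2 (P=1, Q=0): fault-free M1=1, M2=0, M3=1, M4=1, M5=1 → 1; observed 1. Eliminates M5 inverted output.
Only M5 stuck-at-1 is consistent with every test.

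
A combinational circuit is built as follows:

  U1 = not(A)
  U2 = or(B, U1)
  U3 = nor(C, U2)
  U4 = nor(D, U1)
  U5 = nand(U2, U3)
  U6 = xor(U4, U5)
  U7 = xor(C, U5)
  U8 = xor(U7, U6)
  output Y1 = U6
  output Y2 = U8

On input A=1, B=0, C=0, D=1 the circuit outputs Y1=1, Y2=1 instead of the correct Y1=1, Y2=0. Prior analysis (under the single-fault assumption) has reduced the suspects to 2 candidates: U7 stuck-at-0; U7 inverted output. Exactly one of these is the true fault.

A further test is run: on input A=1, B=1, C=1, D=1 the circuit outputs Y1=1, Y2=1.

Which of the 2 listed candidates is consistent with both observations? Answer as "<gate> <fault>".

Evaluate each candidate on input A=1, B=1, C=1, D=1:
  U7 stuck-at-0: U1=0, U2=1, U3=0, U4=0, U5=1, U6=1, U7=0 [stuck-at-0], U8=1 → Y1=1, Y2=1 — matches
  U7 inverted output: U1=0, U2=1, U3=0, U4=0, U5=1, U6=1, U7=1 [inverted output], U8=0 → Y1=1, Y2=0 — eliminated
Only U7 stuck-at-0 reproduces the observed Y1=1, Y2=1.

U7 stuck-at-0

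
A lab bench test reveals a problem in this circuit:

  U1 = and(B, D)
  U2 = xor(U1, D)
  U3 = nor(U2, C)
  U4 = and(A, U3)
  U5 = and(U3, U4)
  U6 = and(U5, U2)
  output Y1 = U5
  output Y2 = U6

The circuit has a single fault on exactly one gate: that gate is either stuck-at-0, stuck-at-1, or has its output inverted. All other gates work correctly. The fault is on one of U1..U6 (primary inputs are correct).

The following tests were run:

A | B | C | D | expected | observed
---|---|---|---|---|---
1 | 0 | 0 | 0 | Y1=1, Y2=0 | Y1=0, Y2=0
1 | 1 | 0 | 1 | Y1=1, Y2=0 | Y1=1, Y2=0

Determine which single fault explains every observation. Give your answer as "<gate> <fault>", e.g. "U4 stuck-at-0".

U1 stuck-at-1

Fault-free values for test 1 (A=1, B=0, C=0, D=0): U1=0, U2=0, U3=1, U4=1, U5=1, U6=0, giving Y1=1, Y2=0. Observed Y1=0, Y2=0.
Test 1: faults giving observed Y1=0, Y2=0 are {U1 stuck-at-1, U1 inverted output, U2 stuck-at-1, U2 inverted output, U3 stuck-at-0, U3 inverted output, U4 stuck-at-0, U4 inverted output, U5 stuck-at-0, U5 inverted output}.
Test 2 (A=1, B=1, C=0, D=1): fault-free U1=1, U2=0, U3=1, U4=1, U5=1, U6=0 → Y1=1, Y2=0; observed Y1=1, Y2=0. Eliminates U1 inverted output, U2 stuck-at-1, U2 inverted output, U3 stuck-at-0, U3 inverted output, U4 stuck-at-0, U4 inverted output, U5 stuck-at-0, U5 inverted output.
Only U1 stuck-at-1 is consistent with every test.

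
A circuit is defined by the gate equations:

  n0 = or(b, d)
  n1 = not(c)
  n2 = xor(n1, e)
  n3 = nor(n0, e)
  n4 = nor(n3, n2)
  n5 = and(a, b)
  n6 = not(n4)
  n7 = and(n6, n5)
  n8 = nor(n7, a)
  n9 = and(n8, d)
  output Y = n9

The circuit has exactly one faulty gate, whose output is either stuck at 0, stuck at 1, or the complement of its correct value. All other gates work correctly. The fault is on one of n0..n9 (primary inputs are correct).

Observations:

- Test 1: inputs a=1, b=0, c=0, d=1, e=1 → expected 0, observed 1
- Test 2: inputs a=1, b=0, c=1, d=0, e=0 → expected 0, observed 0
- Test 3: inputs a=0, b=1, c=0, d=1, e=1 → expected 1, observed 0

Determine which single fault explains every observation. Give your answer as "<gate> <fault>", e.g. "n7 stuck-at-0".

Fault-free values for test 1 (a=1, b=0, c=0, d=1, e=1): n0=1, n1=1, n2=0, n3=0, n4=1, n5=0, n6=0, n7=0, n8=0, n9=0, giving Y=0. Observed 1.
Test 1: faults giving observed 1 are {n8 stuck-at-1, n8 inverted output, n9 stuck-at-1, n9 inverted output}.
Test 2 (a=1, b=0, c=1, d=0, e=0): fault-free n0=0, n1=0, n2=0, n3=1, n4=0, n5=0, n6=1, n7=0, n8=0, n9=0 → 0; observed 0. Eliminates n9 stuck-at-1, n9 inverted output.
Test 3 (a=0, b=1, c=0, d=1, e=1): fault-free n0=1, n1=1, n2=0, n3=0, n4=1, n5=0, n6=0, n7=0, n8=1, n9=1 → 1; observed 0. Eliminates n8 stuck-at-1.
Only n8 inverted output is consistent with every test.

n8 inverted output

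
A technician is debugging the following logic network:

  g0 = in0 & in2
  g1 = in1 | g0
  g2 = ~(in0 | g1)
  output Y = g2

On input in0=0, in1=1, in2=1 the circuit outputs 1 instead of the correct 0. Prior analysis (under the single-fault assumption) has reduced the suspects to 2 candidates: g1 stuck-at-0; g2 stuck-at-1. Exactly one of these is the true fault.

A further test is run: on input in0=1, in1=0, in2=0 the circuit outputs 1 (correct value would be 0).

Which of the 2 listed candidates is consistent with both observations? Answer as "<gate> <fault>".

g2 stuck-at-1

Evaluate each candidate on input in0=1, in1=0, in2=0:
  g1 stuck-at-0: g0=0, g1=0 [stuck-at-0], g2=0 → 0 — eliminated
  g2 stuck-at-1: g0=0, g1=0, g2=1 [stuck-at-1] → 1 — matches
Only g2 stuck-at-1 reproduces the observed 1.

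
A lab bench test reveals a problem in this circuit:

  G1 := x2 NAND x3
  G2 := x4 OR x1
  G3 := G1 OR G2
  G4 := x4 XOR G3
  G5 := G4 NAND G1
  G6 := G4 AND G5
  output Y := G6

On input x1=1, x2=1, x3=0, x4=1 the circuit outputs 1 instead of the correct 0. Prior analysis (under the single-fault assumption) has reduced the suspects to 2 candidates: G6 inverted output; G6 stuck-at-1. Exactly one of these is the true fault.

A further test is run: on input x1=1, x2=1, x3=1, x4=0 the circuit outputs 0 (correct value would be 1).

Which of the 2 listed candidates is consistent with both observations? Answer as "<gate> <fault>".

Evaluate each candidate on input x1=1, x2=1, x3=1, x4=0:
  G6 inverted output: G1=0, G2=1, G3=1, G4=1, G5=1, G6=0 [inverted output] → 0 — matches
  G6 stuck-at-1: G1=0, G2=1, G3=1, G4=1, G5=1, G6=1 [stuck-at-1] → 1 — eliminated
Only G6 inverted output reproduces the observed 0.

G6 inverted output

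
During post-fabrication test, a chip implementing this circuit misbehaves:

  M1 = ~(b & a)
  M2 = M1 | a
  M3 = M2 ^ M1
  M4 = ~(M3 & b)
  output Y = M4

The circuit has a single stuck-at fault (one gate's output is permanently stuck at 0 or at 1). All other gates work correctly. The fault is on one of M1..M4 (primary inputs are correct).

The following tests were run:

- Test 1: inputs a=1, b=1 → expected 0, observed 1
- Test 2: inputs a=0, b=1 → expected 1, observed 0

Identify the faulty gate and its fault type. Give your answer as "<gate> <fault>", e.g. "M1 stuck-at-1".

Fault-free values for test 1 (a=1, b=1): M1=0, M2=1, M3=1, M4=0, giving Y=0. Observed 1.
Test 1: faults giving observed 1 are {M1 stuck-at-1, M2 stuck-at-0, M3 stuck-at-0, M4 stuck-at-1}.
Test 2 (a=0, b=1): fault-free M1=1, M2=1, M3=0, M4=1 → 1; observed 0. Eliminates M1 stuck-at-1, M3 stuck-at-0, M4 stuck-at-1.
Only M2 stuck-at-0 is consistent with every test.

M2 stuck-at-0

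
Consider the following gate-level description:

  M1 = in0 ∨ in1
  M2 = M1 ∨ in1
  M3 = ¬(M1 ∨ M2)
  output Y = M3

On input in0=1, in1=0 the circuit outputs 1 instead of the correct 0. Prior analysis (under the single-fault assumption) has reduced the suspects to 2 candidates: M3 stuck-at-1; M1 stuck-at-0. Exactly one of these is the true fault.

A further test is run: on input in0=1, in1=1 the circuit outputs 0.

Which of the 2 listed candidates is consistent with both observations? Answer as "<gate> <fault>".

M1 stuck-at-0

Evaluate each candidate on input in0=1, in1=1:
  M3 stuck-at-1: M1=1, M2=1, M3=1 [stuck-at-1] → 1 — eliminated
  M1 stuck-at-0: M1=0 [stuck-at-0], M2=1, M3=0 → 0 — matches
Only M1 stuck-at-0 reproduces the observed 0.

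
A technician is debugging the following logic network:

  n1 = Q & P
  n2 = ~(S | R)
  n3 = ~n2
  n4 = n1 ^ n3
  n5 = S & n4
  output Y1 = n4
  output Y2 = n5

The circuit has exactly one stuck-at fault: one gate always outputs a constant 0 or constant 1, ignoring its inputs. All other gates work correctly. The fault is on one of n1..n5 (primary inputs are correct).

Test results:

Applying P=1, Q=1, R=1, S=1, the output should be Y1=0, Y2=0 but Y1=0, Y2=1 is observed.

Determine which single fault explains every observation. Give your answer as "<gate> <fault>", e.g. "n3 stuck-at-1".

n5 stuck-at-1

Fault-free values for test 1 (P=1, Q=1, R=1, S=1): n1=1, n2=0, n3=1, n4=0, n5=0, giving Y1=0, Y2=0. Observed Y1=0, Y2=1.
Test 1: faults giving observed Y1=0, Y2=1 are {n5 stuck-at-1}.
Only n5 stuck-at-1 is consistent with every test.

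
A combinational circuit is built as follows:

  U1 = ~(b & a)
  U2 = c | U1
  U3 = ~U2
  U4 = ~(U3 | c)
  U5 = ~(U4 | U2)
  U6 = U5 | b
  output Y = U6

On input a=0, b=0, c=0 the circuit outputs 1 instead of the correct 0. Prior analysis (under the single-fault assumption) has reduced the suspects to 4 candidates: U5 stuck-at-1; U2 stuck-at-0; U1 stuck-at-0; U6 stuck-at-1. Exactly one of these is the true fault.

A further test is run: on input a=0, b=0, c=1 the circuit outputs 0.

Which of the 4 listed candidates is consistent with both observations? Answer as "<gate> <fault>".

U1 stuck-at-0

Evaluate each candidate on input a=0, b=0, c=1:
  U5 stuck-at-1: U1=1, U2=1, U3=0, U4=0, U5=1 [stuck-at-1], U6=1 → 1 — eliminated
  U2 stuck-at-0: U1=1, U2=0 [stuck-at-0], U3=1, U4=0, U5=1, U6=1 → 1 — eliminated
  U1 stuck-at-0: U1=0 [stuck-at-0], U2=1, U3=0, U4=0, U5=0, U6=0 → 0 — matches
  U6 stuck-at-1: U1=1, U2=1, U3=0, U4=0, U5=0, U6=1 [stuck-at-1] → 1 — eliminated
Only U1 stuck-at-0 reproduces the observed 0.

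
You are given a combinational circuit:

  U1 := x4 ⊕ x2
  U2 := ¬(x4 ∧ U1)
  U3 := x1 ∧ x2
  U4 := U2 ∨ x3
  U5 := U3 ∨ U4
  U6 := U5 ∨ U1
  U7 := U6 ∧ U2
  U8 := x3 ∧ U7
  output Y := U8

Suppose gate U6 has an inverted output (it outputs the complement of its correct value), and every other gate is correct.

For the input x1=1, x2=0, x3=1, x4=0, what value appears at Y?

Propagate with U6 forced: U1=0, U2=1, U3=0, U4=1, U5=1, U6=0 [inverted output], U7=0, U8=0.
So Y = 0. (Without the fault it would be 1.)

0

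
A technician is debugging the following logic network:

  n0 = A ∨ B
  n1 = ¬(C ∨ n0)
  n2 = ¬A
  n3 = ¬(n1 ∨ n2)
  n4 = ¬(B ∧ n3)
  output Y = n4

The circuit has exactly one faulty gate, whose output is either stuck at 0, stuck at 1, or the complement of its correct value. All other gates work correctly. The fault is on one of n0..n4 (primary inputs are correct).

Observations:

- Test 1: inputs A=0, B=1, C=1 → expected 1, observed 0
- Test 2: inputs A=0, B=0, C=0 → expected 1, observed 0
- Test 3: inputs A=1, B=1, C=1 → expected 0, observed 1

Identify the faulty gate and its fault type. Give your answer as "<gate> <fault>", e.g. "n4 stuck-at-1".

n4 inverted output

Fault-free values for test 1 (A=0, B=1, C=1): n0=1, n1=0, n2=1, n3=0, n4=1, giving Y=1. Observed 0.
Test 1: faults giving observed 0 are {n2 stuck-at-0, n2 inverted output, n3 stuck-at-1, n3 inverted output, n4 stuck-at-0, n4 inverted output}.
Test 2 (A=0, B=0, C=0): fault-free n0=0, n1=1, n2=1, n3=0, n4=1 → 1; observed 0. Eliminates n2 stuck-at-0, n2 inverted output, n3 stuck-at-1, n3 inverted output.
Test 3 (A=1, B=1, C=1): fault-free n0=1, n1=0, n2=0, n3=1, n4=0 → 0; observed 1. Eliminates n4 stuck-at-0.
Only n4 inverted output is consistent with every test.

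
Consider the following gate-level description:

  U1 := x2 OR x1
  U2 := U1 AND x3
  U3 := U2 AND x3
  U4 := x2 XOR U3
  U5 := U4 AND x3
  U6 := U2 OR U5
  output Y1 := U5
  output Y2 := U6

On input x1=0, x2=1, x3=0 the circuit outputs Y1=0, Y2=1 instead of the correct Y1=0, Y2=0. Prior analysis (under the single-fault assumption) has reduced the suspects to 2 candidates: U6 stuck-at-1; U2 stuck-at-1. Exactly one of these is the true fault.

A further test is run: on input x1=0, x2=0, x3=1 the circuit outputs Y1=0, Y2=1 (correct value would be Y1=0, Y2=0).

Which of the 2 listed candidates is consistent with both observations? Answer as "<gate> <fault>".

U6 stuck-at-1

Evaluate each candidate on input x1=0, x2=0, x3=1:
  U6 stuck-at-1: U1=0, U2=0, U3=0, U4=0, U5=0, U6=1 [stuck-at-1] → Y1=0, Y2=1 — matches
  U2 stuck-at-1: U1=0, U2=1 [stuck-at-1], U3=1, U4=1, U5=1, U6=1 → Y1=1, Y2=1 — eliminated
Only U6 stuck-at-1 reproduces the observed Y1=0, Y2=1.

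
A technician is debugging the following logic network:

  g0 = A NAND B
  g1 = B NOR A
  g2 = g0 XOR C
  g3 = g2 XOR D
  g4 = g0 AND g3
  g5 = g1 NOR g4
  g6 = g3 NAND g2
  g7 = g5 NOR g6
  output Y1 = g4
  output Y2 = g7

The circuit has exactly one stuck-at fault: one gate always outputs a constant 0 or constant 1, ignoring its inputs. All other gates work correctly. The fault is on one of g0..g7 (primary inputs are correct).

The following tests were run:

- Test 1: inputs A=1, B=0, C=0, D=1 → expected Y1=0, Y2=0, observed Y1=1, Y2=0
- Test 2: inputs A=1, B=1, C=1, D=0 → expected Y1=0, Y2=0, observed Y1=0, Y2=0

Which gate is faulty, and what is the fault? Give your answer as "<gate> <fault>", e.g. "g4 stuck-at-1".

Fault-free values for test 1 (A=1, B=0, C=0, D=1): g0=1, g1=0, g2=1, g3=0, g4=0, g5=1, g6=1, g7=0, giving Y1=0, Y2=0. Observed Y1=1, Y2=0.
Test 1: faults giving observed Y1=1, Y2=0 are {g2 stuck-at-0, g4 stuck-at-1}.
Test 2 (A=1, B=1, C=1, D=0): fault-free g0=0, g1=0, g2=1, g3=1, g4=0, g5=1, g6=0, g7=0 → Y1=0, Y2=0; observed Y1=0, Y2=0. Eliminates g4 stuck-at-1.
Only g2 stuck-at-0 is consistent with every test.

g2 stuck-at-0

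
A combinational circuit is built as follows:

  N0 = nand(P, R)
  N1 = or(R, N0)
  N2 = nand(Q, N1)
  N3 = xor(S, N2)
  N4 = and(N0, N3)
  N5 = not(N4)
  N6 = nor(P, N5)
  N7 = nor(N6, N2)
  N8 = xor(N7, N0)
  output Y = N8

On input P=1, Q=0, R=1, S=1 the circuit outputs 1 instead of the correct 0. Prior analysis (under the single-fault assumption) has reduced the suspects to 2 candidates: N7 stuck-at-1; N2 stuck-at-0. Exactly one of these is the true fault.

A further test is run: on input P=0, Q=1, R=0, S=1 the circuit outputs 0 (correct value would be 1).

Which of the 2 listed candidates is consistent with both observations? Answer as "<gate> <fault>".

Evaluate each candidate on input P=0, Q=1, R=0, S=1:
  N7 stuck-at-1: N0=1, N1=1, N2=0, N3=1, N4=1, N5=0, N6=1, N7=1 [stuck-at-1], N8=0 → 0 — matches
  N2 stuck-at-0: N0=1, N1=1, N2=0 [stuck-at-0], N3=1, N4=1, N5=0, N6=1, N7=0, N8=1 → 1 — eliminated
Only N7 stuck-at-1 reproduces the observed 0.

N7 stuck-at-1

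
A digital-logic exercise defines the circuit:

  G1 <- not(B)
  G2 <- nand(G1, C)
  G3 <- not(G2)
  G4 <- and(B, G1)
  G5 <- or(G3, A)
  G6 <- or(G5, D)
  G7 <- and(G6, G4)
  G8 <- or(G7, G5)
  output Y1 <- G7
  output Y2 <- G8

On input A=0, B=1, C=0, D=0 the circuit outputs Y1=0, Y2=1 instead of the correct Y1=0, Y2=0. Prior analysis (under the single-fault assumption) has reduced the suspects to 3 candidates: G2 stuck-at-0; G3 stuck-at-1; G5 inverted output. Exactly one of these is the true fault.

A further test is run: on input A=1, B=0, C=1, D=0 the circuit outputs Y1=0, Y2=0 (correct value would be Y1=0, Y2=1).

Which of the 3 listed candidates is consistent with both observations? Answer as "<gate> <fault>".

G5 inverted output

Evaluate each candidate on input A=1, B=0, C=1, D=0:
  G2 stuck-at-0: G1=1, G2=0 [stuck-at-0], G3=1, G4=0, G5=1, G6=1, G7=0, G8=1 → Y1=0, Y2=1 — eliminated
  G3 stuck-at-1: G1=1, G2=0, G3=1 [stuck-at-1], G4=0, G5=1, G6=1, G7=0, G8=1 → Y1=0, Y2=1 — eliminated
  G5 inverted output: G1=1, G2=0, G3=1, G4=0, G5=0 [inverted output], G6=0, G7=0, G8=0 → Y1=0, Y2=0 — matches
Only G5 inverted output reproduces the observed Y1=0, Y2=0.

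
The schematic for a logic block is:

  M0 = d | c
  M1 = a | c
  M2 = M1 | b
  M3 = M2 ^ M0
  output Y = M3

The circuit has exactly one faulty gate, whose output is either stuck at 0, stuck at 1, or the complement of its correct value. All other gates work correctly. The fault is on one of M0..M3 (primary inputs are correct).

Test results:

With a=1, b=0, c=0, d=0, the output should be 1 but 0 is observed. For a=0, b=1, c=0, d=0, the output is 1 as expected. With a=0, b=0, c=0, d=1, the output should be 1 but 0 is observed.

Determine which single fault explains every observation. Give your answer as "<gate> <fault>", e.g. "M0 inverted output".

Fault-free values for test 1 (a=1, b=0, c=0, d=0): M0=0, M1=1, M2=1, M3=1, giving Y=1. Observed 0.
Test 1: faults giving observed 0 are {M0 stuck-at-1, M0 inverted output, M1 stuck-at-0, M1 inverted output, M2 stuck-at-0, M2 inverted output, M3 stuck-at-0, M3 inverted output}.
Test 2 (a=0, b=1, c=0, d=0): fault-free M0=0, M1=0, M2=1, M3=1 → 1; observed 1. Eliminates M0 stuck-at-1, M0 inverted output, M2 stuck-at-0, M2 inverted output, M3 stuck-at-0, M3 inverted output.
Test 3 (a=0, b=0, c=0, d=1): fault-free M0=1, M1=0, M2=0, M3=1 → 1; observed 0. Eliminates M1 stuck-at-0.
Only M1 inverted output is consistent with every test.

M1 inverted output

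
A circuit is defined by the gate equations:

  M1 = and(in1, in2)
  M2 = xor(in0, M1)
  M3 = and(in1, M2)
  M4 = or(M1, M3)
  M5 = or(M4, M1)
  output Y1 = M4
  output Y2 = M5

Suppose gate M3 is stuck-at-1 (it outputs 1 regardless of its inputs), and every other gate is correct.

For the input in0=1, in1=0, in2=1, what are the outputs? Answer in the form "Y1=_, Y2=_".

Propagate with M3 forced: M1=0, M2=1, M3=1 [stuck-at-1], M4=1, M5=1.
So the outputs are Y1=1, Y2=1. (Without the fault they would be Y1=0, Y2=0.)

Y1=1, Y2=1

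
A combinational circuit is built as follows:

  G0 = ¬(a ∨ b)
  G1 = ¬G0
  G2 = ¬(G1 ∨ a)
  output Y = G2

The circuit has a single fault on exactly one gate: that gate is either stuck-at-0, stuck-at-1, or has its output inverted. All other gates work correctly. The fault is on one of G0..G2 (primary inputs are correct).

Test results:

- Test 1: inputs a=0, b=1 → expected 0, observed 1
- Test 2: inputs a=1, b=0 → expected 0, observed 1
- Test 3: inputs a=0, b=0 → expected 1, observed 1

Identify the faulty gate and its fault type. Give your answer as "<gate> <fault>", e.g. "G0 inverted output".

G2 stuck-at-1

Fault-free values for test 1 (a=0, b=1): G0=0, G1=1, G2=0, giving Y=0. Observed 1.
Test 1: faults giving observed 1 are {G0 stuck-at-1, G0 inverted output, G1 stuck-at-0, G1 inverted output, G2 stuck-at-1, G2 inverted output}.
Test 2 (a=1, b=0): fault-free G0=0, G1=1, G2=0 → 0; observed 1. Eliminates G0 stuck-at-1, G0 inverted output, G1 stuck-at-0, G1 inverted output.
Test 3 (a=0, b=0): fault-free G0=1, G1=0, G2=1 → 1; observed 1. Eliminates G2 inverted output.
Only G2 stuck-at-1 is consistent with every test.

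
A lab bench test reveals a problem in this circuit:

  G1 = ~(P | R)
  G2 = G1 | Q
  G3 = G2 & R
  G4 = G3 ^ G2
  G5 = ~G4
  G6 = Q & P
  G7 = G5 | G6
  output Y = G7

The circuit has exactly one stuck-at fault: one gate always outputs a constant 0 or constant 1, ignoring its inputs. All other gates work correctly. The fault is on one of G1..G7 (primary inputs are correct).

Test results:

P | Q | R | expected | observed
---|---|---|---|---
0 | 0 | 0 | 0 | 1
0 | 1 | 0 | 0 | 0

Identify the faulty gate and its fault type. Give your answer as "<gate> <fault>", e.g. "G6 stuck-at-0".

G1 stuck-at-0

Fault-free values for test 1 (P=0, Q=0, R=0): G1=1, G2=1, G3=0, G4=1, G5=0, G6=0, G7=0, giving Y=0. Observed 1.
Test 1: faults giving observed 1 are {G1 stuck-at-0, G2 stuck-at-0, G3 stuck-at-1, G4 stuck-at-0, G5 stuck-at-1, G6 stuck-at-1, G7 stuck-at-1}.
Test 2 (P=0, Q=1, R=0): fault-free G1=1, G2=1, G3=0, G4=1, G5=0, G6=0, G7=0 → 0; observed 0. Eliminates G2 stuck-at-0, G3 stuck-at-1, G4 stuck-at-0, G5 stuck-at-1, G6 stuck-at-1, G7 stuck-at-1.
Only G1 stuck-at-0 is consistent with every test.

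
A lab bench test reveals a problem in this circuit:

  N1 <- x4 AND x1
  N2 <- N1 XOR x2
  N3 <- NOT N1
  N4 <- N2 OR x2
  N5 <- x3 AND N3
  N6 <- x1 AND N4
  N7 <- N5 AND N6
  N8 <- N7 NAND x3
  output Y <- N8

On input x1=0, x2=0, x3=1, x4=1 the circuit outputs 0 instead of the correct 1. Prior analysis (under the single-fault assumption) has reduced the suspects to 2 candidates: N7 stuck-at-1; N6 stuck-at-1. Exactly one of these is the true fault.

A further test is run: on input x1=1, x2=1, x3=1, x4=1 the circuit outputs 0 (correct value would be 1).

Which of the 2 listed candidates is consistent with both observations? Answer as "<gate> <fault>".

Evaluate each candidate on input x1=1, x2=1, x3=1, x4=1:
  N7 stuck-at-1: N1=1, N2=0, N3=0, N4=1, N5=0, N6=1, N7=1 [stuck-at-1], N8=0 → 0 — matches
  N6 stuck-at-1: N1=1, N2=0, N3=0, N4=1, N5=0, N6=1 [stuck-at-1], N7=0, N8=1 → 1 — eliminated
Only N7 stuck-at-1 reproduces the observed 0.

N7 stuck-at-1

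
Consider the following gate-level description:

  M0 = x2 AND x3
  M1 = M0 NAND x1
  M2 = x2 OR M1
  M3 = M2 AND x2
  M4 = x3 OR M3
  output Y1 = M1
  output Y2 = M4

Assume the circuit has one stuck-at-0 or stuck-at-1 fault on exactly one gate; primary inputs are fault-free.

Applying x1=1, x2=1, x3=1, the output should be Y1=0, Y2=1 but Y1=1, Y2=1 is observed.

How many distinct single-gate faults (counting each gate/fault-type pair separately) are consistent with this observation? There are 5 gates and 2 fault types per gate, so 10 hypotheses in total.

Fault-free: M0=1, M1=0, M2=1, M3=1, M4=1 → Y1=0, Y2=1. Observed Y1=1, Y2=1.
  M0 stuck-at-0: output Y1=1, Y2=1 ✓
  M0 stuck-at-1: output Y1=0, Y2=1 ✗
  M1 stuck-at-0: output Y1=0, Y2=1 ✗
  M1 stuck-at-1: output Y1=1, Y2=1 ✓
  M2 stuck-at-0: output Y1=0, Y2=1 ✗
  M2 stuck-at-1: output Y1=0, Y2=1 ✗
  M3 stuck-at-0: output Y1=0, Y2=1 ✗
  M3 stuck-at-1: output Y1=0, Y2=1 ✗
  M4 stuck-at-0: output Y1=0, Y2=0 ✗
  M4 stuck-at-1: output Y1=0, Y2=1 ✗
Consistent faults: {M0 stuck-at-0, M1 stuck-at-1} — 2 in all.

2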